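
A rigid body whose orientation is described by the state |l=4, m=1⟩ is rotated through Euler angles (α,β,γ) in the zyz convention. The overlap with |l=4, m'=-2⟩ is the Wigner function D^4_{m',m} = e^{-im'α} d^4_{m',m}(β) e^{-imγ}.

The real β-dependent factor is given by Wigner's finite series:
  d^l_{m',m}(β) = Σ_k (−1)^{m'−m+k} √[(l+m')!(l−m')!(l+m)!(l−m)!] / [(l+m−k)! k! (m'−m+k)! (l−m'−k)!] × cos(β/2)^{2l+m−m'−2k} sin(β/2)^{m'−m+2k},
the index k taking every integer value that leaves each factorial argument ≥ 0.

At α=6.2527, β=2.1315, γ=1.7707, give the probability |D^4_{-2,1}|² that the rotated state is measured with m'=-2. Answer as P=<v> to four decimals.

P=0.0306

First d^4_{-2,1}(β=2.1315), then the phase factors e^{-i(-2)α} and e^{-i(1)γ}:
Half-angle: c=0.483848, s=0.875152. N=√(2·720·120·6)=1018.233765
The bounds max(0,m−m')=3 and min(l+m,l−m')=5 give 3 terms
  k=3: (−1)^0·1018.2338/(72)·0.4838^5·0.8752^3 = +0.251368
  k=4: (−1)^1·1018.2338/(48)·0.4838^3·0.8752^5 = -1.233533
  k=5: (−1)^2·1018.2338/(240)·0.4838^1·0.8752^7 = +0.807105
d^4_{-2,1}(2.1315) = +0.251368 -1.233533 +0.807105 = -0.175060
|D^4_{-2,1}|² = |d^4_{-2,1}(β)|² = (-0.175060)² = 0.030646 (the z-rotation phases have unit modulus)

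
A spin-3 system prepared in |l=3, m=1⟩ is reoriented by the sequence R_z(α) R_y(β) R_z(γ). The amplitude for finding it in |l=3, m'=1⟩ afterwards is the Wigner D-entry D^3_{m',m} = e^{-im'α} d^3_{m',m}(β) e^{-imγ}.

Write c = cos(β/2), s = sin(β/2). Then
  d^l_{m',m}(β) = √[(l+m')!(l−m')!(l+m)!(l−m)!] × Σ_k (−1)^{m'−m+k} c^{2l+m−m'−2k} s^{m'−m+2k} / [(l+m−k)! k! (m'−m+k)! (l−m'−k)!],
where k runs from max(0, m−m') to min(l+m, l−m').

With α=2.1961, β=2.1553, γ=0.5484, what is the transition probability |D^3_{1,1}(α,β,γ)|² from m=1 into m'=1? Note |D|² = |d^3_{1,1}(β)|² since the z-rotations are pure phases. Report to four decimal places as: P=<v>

Split into d^3_{1,1}(β=2.1553) × two z-phases.
Half-angle: c=0.473400, s=0.880848. N=√(24·2·24·2)=48.000000
k: max(0,(1)−(1))=0 … min(3+(1),3−(1))=2
  k=0: (−1)^0·48.0000/(48)·0.4734^6·0.8808^0 = +0.011256
  k=1: (−1)^1·48.0000/(6)·0.4734^4·0.8808^2 = -0.311748
  k=2: (−1)^2·48.0000/(8)·0.4734^2·0.8808^4 = +0.809488
d^3_{1,1}(2.1553) = +0.011256 -0.311748 +0.809488 = +0.508996
|D^3_{1,1}|² = |d^3_{1,1}(β)|² = (+0.508996)² = 0.259077 (the z-rotation phases have unit modulus)

P=0.2591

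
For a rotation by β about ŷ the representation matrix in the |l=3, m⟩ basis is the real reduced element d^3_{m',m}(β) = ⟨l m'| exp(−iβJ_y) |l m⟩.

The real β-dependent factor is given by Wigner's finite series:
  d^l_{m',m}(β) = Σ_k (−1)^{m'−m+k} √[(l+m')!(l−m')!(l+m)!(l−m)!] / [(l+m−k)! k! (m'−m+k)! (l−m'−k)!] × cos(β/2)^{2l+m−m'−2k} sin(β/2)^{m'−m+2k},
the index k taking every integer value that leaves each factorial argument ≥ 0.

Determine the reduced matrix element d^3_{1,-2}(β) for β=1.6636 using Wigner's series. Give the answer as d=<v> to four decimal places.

d^3_{1,-2}(β=1.6636) via Wigner's sum:
Half-angle: c=0.673546, s=0.739145. N=√(24·2·1·120)=75.894664
The bounds max(0,m−m')=0 and min(l+m,l−m')=1 give 2 terms
  k=0: (−1)^3·75.8947/(12)·0.6735^3·0.7391^3 = -0.780407
  k=1: (−1)^4·75.8947/(24)·0.6735^1·0.7391^5 = +0.469911
d^3_{1,-2}(1.6636) = -0.780407 +0.469911 = -0.310496

d=-0.3105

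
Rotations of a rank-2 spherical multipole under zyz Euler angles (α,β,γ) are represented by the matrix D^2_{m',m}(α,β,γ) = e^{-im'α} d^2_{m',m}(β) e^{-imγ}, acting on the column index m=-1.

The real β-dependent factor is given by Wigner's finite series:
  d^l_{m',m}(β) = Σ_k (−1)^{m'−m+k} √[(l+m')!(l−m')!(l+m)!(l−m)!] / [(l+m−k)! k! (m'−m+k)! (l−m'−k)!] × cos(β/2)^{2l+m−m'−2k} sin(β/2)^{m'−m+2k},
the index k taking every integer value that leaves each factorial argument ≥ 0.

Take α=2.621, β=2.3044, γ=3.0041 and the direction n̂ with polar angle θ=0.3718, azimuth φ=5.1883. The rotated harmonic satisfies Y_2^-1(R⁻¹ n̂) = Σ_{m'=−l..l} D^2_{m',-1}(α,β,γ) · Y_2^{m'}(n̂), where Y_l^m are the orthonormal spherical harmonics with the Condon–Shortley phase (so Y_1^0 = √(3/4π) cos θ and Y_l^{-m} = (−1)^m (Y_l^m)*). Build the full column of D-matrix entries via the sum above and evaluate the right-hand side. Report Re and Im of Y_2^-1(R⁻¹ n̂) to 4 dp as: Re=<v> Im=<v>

Re=-0.3352 Im=-0.0845

Need the full column D^2_{m',-1} for m'=−2..2 at α=2.621, β=2.3044, γ=3.0041.
cos(β/2)=0.406478, sin(β/2)=0.913660
d^2_{-2,-1}: single k=1 term ⇒ +0.122723;  D = -0.046898+0.113409i
d^2_{-1,-1}: k∈[0..1] ⇒ +0.027299 -0.413776 = -0.386477;  D = -0.305767+0.236371i
d^2_{0,-1}: k∈[0..1] ⇒ -0.150305 +0.759395 = +0.609090;  D = -0.603342+0.083482i
d^2_{1,-1}: k∈[0..1] ⇒ +0.413776 -0.696850 = -0.283073;  D = -0.262554-0.105812i
d^2_{2,-1}: single k=0 term ⇒ -0.620043;  D = +0.383629+0.487116i
Y_2^{m'}(θ=0.3718,φ=5.1883) and Σ D·Y over m':
  (-0.0469+0.1134i)·(-0.0296+0.0415i)  (-0.3058+0.2364i)·(+0.1198+0.2324i)  (-0.6033+0.0835i)·(+0.5059+0.0000i)  (-0.2626-0.1058i)·(-0.1198+0.2324i)  (+0.3836+0.4871i)·(-0.0296-0.0415i)
Y_2^-1(R⁻¹ n̂) = -0.335199-0.084506i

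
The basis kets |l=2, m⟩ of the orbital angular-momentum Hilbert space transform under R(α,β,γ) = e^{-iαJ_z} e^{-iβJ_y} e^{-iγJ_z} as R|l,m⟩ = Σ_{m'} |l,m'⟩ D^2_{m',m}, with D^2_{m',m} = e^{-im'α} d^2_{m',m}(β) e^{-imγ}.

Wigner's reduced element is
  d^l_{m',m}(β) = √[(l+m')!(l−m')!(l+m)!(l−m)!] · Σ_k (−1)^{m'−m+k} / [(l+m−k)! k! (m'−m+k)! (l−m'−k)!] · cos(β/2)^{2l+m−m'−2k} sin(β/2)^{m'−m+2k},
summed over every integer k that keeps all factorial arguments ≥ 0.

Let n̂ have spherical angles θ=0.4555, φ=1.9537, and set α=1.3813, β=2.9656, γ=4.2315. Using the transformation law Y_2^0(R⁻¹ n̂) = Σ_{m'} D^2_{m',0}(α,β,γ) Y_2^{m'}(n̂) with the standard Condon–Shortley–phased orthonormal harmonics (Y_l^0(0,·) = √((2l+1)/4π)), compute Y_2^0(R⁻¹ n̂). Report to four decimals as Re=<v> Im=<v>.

Re=0.3199 Im=0.0000

Need the full column D^2_{m',0} for m'=−2..2 at α=1.3813, β=2.9656, γ=4.2315.
cos(β/2)=0.087883, sin(β/2)=0.996131
d^2_{-2,0}: single k=2 term ⇒ +0.018772;  D = -0.017440+0.006945i
d^2_{-1,0}: k∈[1..2] ⇒ +0.001656 -0.212779 = -0.211123;  D = -0.039768-0.207344i
d^2_{0,0}: k∈[0..2] ⇒ +0.000060 -0.030655 +0.984613 = +0.954018;  D = +0.954018+0.000000i
d^2_{1,0}: k∈[0..1] ⇒ -0.001656 +0.212779 = +0.211123;  D = +0.039768-0.207344i
d^2_{2,0}: single k=0 term ⇒ +0.018772;  D = -0.017440-0.006945i
Y_2^{m'}(θ=0.4555,φ=1.9537) and Σ D·Y over m':
  (-0.0174+0.0069i)·(-0.0539+0.0518i)  (-0.0398-0.2073i)·(-0.1140-0.2831i)  (+0.9540+0.0000i)·(+0.4477+0.0000i)  (+0.0398-0.2073i)·(+0.1140-0.2831i)  (-0.0174-0.0069i)·(-0.0539-0.0518i)
Y_2^0(R⁻¹ n̂) = +0.319923+0.000000i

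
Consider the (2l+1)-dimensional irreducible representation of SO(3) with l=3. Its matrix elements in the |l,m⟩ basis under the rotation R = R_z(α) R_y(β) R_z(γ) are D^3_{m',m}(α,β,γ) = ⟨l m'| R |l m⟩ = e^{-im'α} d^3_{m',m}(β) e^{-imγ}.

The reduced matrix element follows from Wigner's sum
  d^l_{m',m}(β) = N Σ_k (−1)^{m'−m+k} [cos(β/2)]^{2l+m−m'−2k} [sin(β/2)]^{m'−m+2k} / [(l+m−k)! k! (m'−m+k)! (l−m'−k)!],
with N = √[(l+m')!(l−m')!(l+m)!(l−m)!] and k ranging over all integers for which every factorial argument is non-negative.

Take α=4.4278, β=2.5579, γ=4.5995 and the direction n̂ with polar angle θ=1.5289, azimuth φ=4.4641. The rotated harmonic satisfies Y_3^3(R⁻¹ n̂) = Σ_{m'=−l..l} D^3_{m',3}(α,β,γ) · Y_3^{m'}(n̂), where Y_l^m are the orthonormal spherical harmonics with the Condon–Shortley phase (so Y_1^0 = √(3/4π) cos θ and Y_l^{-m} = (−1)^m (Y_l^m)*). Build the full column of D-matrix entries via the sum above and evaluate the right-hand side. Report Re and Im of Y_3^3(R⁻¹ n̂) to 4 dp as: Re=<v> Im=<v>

Re=0.0552 Im=-0.2567

Need the full column D^3_{m',3} for m'=−3..3 at α=4.4278, β=2.5579, γ=4.5995.
cos(β/2)=0.287721, sin(β/2)=0.957714
d^3_{-3,3}: single k=6 term ⇒ +0.771642;  D = +0.671516-0.380128i
d^3_{-2,3}: single k=5 term ⇒ +0.567841;  D = +0.129738+0.552822i
d^3_{-1,3}: single k=4 term ⇒ +0.269732;  D = -0.269338-0.014579i
d^3_{0,3}: single k=3 term ⇒ +0.093570;  D = +0.031087-0.088255i
d^3_{1,3}: single k=2 term ⇒ +0.024345;  D = +0.019767+0.014210i
d^3_{2,3}: single k=1 term ⇒ +0.004626;  D = -0.003646+0.002847i
d^3_{3,3}: single k=0 term ⇒ +0.000567;  D = -0.000210-0.000527i
Y_3^{m'}(θ=1.5289,φ=4.4641) and Σ D·Y over m':
  (+0.6715-0.3801i)·(+0.2821-0.3059i)  (+0.1297+0.5528i)·(-0.0376-0.0204i)  (-0.2693-0.0146i)·(+0.0787-0.3102i)  (+0.0311-0.0883i)·(-0.0468+0.0000i)  (+0.0198+0.0142i)·(-0.0787-0.3102i)  (-0.0036+0.0028i)·(-0.0376+0.0204i)  (-0.0002-0.0005i)·(-0.2821-0.3059i)
Y_3^3(R⁻¹ n̂) = +0.055180-0.256749i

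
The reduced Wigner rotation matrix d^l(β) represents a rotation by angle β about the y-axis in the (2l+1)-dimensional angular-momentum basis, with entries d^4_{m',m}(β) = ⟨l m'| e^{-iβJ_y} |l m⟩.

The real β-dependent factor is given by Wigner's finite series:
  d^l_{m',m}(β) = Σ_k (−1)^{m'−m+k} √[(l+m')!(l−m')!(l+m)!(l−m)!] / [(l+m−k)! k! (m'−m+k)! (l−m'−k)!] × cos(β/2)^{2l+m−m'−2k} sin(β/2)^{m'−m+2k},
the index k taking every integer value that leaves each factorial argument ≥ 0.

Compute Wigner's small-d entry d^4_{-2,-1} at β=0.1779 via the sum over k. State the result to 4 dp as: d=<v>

d=0.3521

d^4_{-2,-1}(β=0.1779) via Wigner's sum:
Half-angle: c=0.996047, s=0.088833. N=√(2·720·6·120)=1018.233765
The bounds max(0,m−m')=1 and min(l+m,l−m')=3 give 3 terms
  k=1: (−1)^0·1018.2338/(240)·0.9960^7·0.0888^1 = +0.366578
  k=2: (−1)^1·1018.2338/(48)·0.9960^5·0.0888^3 = -0.014579
  k=3: (−1)^2·1018.2338/(72)·0.9960^3·0.0888^5 = +0.000077
d^4_{-2,-1}(0.1779) = +0.366578 -0.014579 +0.000077 = +0.352077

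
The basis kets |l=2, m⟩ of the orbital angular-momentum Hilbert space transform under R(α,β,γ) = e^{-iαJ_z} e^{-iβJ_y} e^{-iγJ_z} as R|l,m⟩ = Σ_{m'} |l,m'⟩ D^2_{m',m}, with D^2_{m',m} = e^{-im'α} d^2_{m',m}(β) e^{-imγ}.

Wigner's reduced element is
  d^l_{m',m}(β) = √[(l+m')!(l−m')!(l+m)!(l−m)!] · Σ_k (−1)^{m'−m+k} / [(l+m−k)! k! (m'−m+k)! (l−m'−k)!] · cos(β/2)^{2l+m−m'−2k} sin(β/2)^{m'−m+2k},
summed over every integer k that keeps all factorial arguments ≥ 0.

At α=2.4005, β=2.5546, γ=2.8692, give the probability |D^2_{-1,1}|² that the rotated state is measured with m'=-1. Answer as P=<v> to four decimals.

Split into d^2_{-1,1}(β=2.5546) × two z-phases.
c=cos(2.5546/2)=0.289301, s=sin(2.5546/2)=0.957238; N=√[1·6·6·1]=6.000000
k: max(0,(1)−(-1))=2 … min(2+(1),2−(-1))=3
  k=2: (−1)^0·6.0000/(2)·0.2893^2·0.9572^2 = +0.230070
  k=3: (−1)^1·6.0000/(6)·0.2893^0·0.9572^4 = -0.839615
d^2_{-1,1}(2.5546) = +0.230070 -0.839615 = -0.609545
|D^2_{-1,1}|² = |d^2_{-1,1}(β)|² = (-0.609545)² = 0.371545 (the z-rotation phases have unit modulus)

P=0.3715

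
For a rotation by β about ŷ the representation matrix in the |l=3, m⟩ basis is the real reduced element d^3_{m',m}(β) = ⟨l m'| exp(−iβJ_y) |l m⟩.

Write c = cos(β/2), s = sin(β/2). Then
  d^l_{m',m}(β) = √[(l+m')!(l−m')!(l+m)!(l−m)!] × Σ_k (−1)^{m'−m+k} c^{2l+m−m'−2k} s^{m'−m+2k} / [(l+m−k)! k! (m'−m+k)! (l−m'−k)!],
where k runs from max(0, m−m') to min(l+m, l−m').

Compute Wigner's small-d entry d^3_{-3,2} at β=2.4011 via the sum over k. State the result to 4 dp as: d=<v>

d=0.6241

d^3_{-3,2}(β=2.4011) via Wigner's sum:
Half-angle: c=0.361845, s=0.932238. N=√(1·720·120·1)=293.938769
k∈{5} keeps every argument non-negative
  k=5: (−1)^0·293.9388/(120)·0.3618^1·0.9322^5 = +0.624069
d^3_{-3,2}(2.4011) = +0.624069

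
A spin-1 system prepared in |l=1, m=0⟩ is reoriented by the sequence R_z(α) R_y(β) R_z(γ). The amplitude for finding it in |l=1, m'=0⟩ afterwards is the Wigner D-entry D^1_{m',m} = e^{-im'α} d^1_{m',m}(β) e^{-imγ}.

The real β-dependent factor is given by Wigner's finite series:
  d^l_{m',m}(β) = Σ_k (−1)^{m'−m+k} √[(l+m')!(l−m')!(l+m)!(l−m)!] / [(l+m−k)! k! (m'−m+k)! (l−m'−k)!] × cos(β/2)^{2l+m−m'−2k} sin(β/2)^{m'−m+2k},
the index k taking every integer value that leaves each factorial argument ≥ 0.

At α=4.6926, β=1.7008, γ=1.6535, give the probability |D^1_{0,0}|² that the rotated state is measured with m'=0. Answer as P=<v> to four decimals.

P=0.0168

Split into d^1_{0,0}(β=1.7008) × two z-phases.
c=cos(1.7008/2)=0.659683, s=sin(1.7008/2)=0.751544; N=√[1·1·1·1]=1.000000
The bounds max(0,m−m')=0 and min(l+m,l−m')=1 give 2 terms
  k=0: (−1)^0·1.0000/(1)·0.6597^2·0.7515^0 = +0.435181
  k=1: (−1)^1·1.0000/(1)·0.6597^0·0.7515^2 = -0.564819
d^1_{0,0}(1.7008) = +0.435181 -0.564819 = -0.129638
|D^1_{0,0}|² = |d^1_{0,0}(β)|² = (-0.129638)² = 0.016806 (the z-rotation phases have unit modulus)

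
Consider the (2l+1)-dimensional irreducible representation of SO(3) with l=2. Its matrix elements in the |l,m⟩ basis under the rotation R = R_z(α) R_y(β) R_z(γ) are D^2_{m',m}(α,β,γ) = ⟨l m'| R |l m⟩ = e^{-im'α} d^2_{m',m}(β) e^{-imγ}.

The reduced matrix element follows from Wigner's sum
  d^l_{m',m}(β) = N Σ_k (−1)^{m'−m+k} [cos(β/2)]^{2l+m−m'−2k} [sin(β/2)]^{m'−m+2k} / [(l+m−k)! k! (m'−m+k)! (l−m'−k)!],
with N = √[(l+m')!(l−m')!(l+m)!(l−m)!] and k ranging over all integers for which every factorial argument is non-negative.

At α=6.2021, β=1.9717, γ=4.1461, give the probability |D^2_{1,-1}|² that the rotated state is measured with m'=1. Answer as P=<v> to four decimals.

P=0.0233

Split into d^2_{1,-1}(β=1.9717) × two z-phases.
Half-angle: c=0.552155, s=0.833742. N=√(6·1·1·6)=6.000000
k∈{0,1} keeps every argument non-negative
  k=0: (−1)^2·6.0000/(2)·0.5522^2·0.8337^2 = +0.635778
  k=1: (−1)^3·6.0000/(6)·0.5522^0·0.8337^4 = -0.483199
d^2_{1,-1}(1.9717) = +0.635778 -0.483199 = +0.152579
|D^2_{1,-1}|² = |d^2_{1,-1}(β)|² = (+0.152579)² = 0.023280 (the z-rotation phases have unit modulus)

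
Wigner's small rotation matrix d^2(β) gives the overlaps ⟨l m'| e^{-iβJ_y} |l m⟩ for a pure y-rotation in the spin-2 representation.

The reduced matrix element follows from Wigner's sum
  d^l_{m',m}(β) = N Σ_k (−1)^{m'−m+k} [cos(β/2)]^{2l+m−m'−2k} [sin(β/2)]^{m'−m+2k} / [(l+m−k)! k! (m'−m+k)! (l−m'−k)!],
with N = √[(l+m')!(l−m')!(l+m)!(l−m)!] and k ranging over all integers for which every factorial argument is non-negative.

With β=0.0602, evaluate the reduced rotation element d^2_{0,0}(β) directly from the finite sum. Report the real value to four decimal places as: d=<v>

d^2_{0,0}(β=0.0602) via Wigner's sum:
With c≡cos(β/2)=0.999547 and s≡sin(β/2)=0.030095, N=[2·2·2·2]^{1/2}=4.000000
k∈{0,1,2} keeps every argument non-negative
  k=0: (−1)^0·4.0000/(4)·0.9995^4·0.0301^0 = +0.998189
  k=1: (−1)^1·4.0000/(1)·0.9995^2·0.0301^2 = -0.003620
  k=2: (−1)^2·4.0000/(4)·0.9995^0·0.0301^4 = +0.000001
d^2_{0,0}(0.0602) = +0.998189 -0.003620 +0.000001 = +0.994571

d=0.9946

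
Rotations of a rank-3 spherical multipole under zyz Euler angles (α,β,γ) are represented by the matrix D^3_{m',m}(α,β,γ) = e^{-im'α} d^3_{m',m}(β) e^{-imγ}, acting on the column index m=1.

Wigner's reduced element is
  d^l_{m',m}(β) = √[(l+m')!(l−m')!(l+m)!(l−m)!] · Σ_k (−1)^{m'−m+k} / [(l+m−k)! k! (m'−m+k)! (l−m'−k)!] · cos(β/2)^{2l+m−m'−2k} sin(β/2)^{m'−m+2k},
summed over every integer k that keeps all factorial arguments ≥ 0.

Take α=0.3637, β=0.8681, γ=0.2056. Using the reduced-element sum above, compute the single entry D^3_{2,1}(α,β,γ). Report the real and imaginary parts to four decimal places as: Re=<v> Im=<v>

Re=-0.2776 Im=0.3746

D^3_{2,1}(0.3637,0.8681,0.2056) = e^{-i·2·0.3637}·d^3_{2,1}(0.8681)·e^{-i·1·0.2056}. Compute d first:
c=cos(0.8681/2)=0.907270, s=sin(0.8681/2)=0.420549; N=√[120·1·24·2]=75.894664
k∈{0,1} keeps every argument non-negative
  k=0: (−1)^1·75.8947/(24)·0.9073^5·0.4205^1 = -0.817521
  k=1: (−1)^2·75.8947/(12)·0.9073^3·0.4205^3 = +0.351308
d^3_{2,1}(0.8681) = -0.817521 +0.351308 = -0.466213
Phases: e^{-i·(2)·0.3637}=+0.746906-0.664930i, e^{-i·(1)·0.2056}=+0.978939-0.204155i ⇒ D=-0.277595+0.374560i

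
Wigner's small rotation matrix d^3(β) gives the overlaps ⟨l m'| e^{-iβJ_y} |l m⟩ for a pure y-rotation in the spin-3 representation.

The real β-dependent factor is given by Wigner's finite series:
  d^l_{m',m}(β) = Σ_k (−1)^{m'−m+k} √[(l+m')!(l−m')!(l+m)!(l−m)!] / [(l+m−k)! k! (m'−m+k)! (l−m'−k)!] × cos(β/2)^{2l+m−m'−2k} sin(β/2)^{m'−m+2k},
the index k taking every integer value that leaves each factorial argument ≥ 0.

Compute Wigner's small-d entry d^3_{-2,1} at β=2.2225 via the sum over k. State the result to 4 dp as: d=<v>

d=-0.4138

d^3_{-2,1}(β=2.2225) via Wigner's sum:
With c≡cos(β/2)=0.443542 and s≡sin(β/2)=0.896254, N=[1·120·24·2]^{1/2}=75.894664
k∈{3,4} keeps every argument non-negative
  k=3: (−1)^0·75.8947/(12)·0.4435^3·0.8963^3 = +0.397307
  k=4: (−1)^1·75.8947/(24)·0.4435^1·0.8963^5 = -0.811128
d^3_{-2,1}(2.2225) = +0.397307 -0.811128 = -0.413821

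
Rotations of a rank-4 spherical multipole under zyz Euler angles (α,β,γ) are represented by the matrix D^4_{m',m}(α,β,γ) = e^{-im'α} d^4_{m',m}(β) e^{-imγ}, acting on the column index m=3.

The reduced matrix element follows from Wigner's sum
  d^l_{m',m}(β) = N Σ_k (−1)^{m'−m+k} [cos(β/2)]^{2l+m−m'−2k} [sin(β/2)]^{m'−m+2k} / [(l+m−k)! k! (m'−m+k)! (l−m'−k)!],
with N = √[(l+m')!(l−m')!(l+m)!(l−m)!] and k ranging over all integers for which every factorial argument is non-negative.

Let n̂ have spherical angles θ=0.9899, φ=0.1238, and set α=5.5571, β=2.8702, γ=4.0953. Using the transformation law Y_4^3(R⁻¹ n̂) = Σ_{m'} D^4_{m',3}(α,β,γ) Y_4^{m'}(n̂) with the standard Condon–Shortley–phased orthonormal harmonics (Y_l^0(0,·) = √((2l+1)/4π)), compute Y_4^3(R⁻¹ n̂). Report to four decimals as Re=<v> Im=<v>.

Re=0.1427 Im=0.3487

Need the full column D^4_{m',3} for m'=−4..4 at α=5.5571, β=2.8702, γ=4.0953.
cos(β/2)=0.135280, sin(β/2)=0.990807
d^4_{-4,3}: single k=7 term ⇒ +0.358677;  D = -0.311672-0.177510i
d^4_{-3,3}: k∈[6..7] ⇒ +0.121200 -0.928782 = -0.807582;  D = +0.259390+0.764791i
d^4_{-2,3}: k∈[5..6] ⇒ +0.026536 -0.474486 = -0.447950;  D = -0.174067+0.412746i
d^4_{-1,3}: k∈[4..5] ⇒ +0.004270 -0.137428 = -0.133158;  D = -0.120155+0.057393i
d^4_{0,3}: k∈[3..4] ⇒ +0.000521 -0.027971 = -0.027450;  D = -0.026377-0.007598i
d^4_{1,3}: k∈[2..3] ⇒ +0.000048 -0.004270 = -0.004222;  D = -0.002258-0.003568i
d^4_{2,3}: k∈[1..2] ⇒ +0.000003 -0.000495 = -0.000492;  D = +0.000079-0.000485i
d^4_{3,3}: k∈[0..1] ⇒ +0.000000 -0.000042 = -0.000042;  D = +0.000033-0.000027i
d^4_{4,3}: single k=0 term ⇒ -0.000002;  D = +0.000002+0.000000i
Y_4^{m'}(θ=0.9899,φ=0.1238) and Σ D·Y over m':
  (-0.3117-0.1775i)·(+0.1902-0.1027i)  (+0.2594+0.7648i)·(+0.3739-0.1456i)  (-0.1741+0.4127i)·(+0.2511-0.0635i)  (-0.1202+0.0574i)·(-0.1921+0.0239i)  (-0.0264-0.0076i)·(-0.3026+0.0000i)  (-0.0023-0.0036i)·(+0.1921+0.0239i)  (+0.0001-0.0005i)·(+0.2511+0.0635i)  (+0.0000-0.0000i)·(-0.3739-0.1456i)  (+0.0000+0.0000i)·(+0.1902+0.1027i)
Y_4^3(R⁻¹ n̂) = +0.142739+0.348717i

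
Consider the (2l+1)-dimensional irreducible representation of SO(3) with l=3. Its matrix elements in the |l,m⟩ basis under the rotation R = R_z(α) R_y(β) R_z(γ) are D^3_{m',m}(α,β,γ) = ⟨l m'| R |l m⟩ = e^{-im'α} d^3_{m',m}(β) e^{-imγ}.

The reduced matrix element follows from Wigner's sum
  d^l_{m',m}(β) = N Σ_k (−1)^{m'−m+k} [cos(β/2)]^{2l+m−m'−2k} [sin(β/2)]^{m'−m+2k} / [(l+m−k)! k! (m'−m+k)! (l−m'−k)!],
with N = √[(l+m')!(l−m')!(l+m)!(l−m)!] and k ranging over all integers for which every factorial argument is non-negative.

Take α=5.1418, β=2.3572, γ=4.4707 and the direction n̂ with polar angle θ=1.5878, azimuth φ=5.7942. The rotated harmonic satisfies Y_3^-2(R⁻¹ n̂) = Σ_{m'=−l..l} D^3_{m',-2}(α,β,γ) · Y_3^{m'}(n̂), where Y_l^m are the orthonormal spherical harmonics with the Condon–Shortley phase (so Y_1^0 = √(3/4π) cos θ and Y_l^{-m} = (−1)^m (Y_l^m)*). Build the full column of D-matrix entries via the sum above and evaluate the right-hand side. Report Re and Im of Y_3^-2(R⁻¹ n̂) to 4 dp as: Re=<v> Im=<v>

Need the full column D^3_{m',-2} for m'=−3..3 at α=5.1418, β=2.3572, γ=4.4707.
cos(β/2)=0.382219, sin(β/2)=0.924072
d^3_{-3,-2}: single k=1 term ⇒ +0.018465;  D = +0.013308-0.012800i
d^3_{-2,-2}: k∈[0..1] ⇒ +0.003118 -0.091123 = -0.088005;  D = -0.081875-0.032270i
d^3_{-1,-2}: k∈[0..1] ⇒ -0.023838 +0.278666 = +0.254828;  D = +0.013746+0.254457i
d^3_{0,-2}: k∈[0..1] ⇒ +0.099821 -0.583456 = -0.483635;  D = +0.428225-0.224780i
d^3_{1,-2}: k∈[0..1] ⇒ -0.278666 +0.814406 = +0.535740;  D = -0.423884-0.327627i
d^3_{2,-2}: k∈[0..1] ⇒ +0.532620 -0.622636 = -0.090016;  D = -0.020399+0.087675i
d^3_{3,-2}: single k=0 term ⇒ -0.630836;  D = -0.618159+0.125831i
Y_3^{m'}(θ=1.5878,φ=5.7942) and Σ D·Y over m':
  (+0.0133-0.0128i)·(+0.0432+0.4148i)  (-0.0819-0.0323i)·(-0.0097-0.0144i)  (+0.0137+0.2545i)·(-0.2849-0.1516i)  (+0.4282-0.2248i)·(+0.0190+0.0000i)  (-0.4239-0.3276i)·(+0.2849-0.1516i)  (-0.0204+0.0877i)·(-0.0097+0.0144i)  (-0.6182+0.1258i)·(-0.0432+0.4148i)
Y_3^-2(R⁻¹ n̂) = -0.147926-0.364457i

Re=-0.1479 Im=-0.3645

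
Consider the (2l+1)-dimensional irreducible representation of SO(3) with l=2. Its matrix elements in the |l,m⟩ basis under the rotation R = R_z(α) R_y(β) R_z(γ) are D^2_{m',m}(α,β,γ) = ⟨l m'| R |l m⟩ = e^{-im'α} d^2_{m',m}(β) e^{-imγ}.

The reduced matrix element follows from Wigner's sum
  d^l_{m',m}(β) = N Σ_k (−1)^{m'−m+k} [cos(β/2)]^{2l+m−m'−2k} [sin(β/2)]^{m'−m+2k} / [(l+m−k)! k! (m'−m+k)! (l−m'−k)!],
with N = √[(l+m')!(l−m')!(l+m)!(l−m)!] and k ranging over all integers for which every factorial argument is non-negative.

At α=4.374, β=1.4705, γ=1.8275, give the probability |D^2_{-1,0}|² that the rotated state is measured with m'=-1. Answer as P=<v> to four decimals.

D^2_{-1,0}(4.374,1.4705,1.8275) = e^{-i·-1·4.374}·d^2_{-1,0}(1.4705)·e^{-i·0·1.8275}. Compute d first:
With c≡cos(β/2)=0.741663 and s≡sin(β/2)=0.670773, N=[1·6·2·2]^{1/2}=4.898979
k∈{1,2} keeps every argument non-negative
  k=1: (−1)^0·4.8990/(2)·0.7417^3·0.6708^1 = +0.670303
  k=2: (−1)^1·4.8990/(2)·0.7417^1·0.6708^3 = -0.548287
d^2_{-1,0}(1.4705) = +0.670303 -0.548287 = +0.122015
|D^2_{-1,0}|² = |d^2_{-1,0}(β)|² = (+0.122015)² = 0.014888 (the z-rotation phases have unit modulus)

P=0.0149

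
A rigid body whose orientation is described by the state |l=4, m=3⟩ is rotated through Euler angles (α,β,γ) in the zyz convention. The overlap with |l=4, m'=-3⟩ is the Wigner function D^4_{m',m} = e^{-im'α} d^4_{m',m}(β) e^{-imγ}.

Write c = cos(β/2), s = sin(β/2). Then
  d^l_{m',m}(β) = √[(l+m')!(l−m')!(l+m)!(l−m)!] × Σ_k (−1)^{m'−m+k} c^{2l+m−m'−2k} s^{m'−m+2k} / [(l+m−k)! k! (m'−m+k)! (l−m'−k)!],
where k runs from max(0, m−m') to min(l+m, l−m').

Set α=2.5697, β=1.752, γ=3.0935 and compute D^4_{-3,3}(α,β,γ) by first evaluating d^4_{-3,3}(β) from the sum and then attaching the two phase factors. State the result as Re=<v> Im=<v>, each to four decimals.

First d^4_{-3,3}(β=1.752), then the phase factors e^{-i(-3)α} and e^{-i(3)γ}:
c=cos(1.752/2)=0.640229, s=sin(1.752/2)=0.768184; N=√[1·5040·5040·1]=5040.000000
k∈{6,7} keeps every argument non-negative
  k=6: (−1)^0·5040.0000/(720)·0.6402^2·0.7682^6 = +0.589604
  k=7: (−1)^1·5040.0000/(5040)·0.6402^0·0.7682^8 = -0.121261
d^4_{-3,3}(1.752) = +0.589604 -0.121261 = +0.468343
Attach z-rotation phases: D = e^{-i(-3)(2.5697)}·(+0.468343)·e^{-i(3)(3.0935)} = -0.000283-0.468343i

Re=-0.0003 Im=-0.4683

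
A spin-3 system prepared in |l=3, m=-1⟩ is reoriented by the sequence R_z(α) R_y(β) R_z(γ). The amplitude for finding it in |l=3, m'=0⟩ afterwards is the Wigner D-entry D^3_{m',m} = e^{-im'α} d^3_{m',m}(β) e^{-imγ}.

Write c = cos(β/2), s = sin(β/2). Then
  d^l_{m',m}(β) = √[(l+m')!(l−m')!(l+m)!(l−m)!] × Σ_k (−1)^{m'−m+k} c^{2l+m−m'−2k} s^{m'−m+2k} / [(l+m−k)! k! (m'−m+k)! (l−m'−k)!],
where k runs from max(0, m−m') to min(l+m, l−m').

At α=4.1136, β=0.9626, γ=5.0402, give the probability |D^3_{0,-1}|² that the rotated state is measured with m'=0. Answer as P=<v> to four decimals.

P=0.0505

Split into d^3_{0,-1}(β=0.9626) × two z-phases.
With c≡cos(β/2)=0.886394 and s≡sin(β/2)=0.462932, N=[6·6·2·24]^{1/2}=41.569219
k∈{0,1,2} keeps every argument non-negative
  k=0: (−1)^1·41.5692/(12)·0.8864^5·0.4629^1 = -0.877488
  k=1: (−1)^2·41.5692/(4)·0.8864^3·0.4629^3 = +0.718031
  k=2: (−1)^3·41.5692/(12)·0.8864^1·0.4629^5 = -0.065283
d^3_{0,-1}(0.9626) = -0.877488 +0.718031 -0.065283 = -0.224741
|D^3_{0,-1}|² = |d^3_{0,-1}(β)|² = (-0.224741)² = 0.050508 (the z-rotation phases have unit modulus)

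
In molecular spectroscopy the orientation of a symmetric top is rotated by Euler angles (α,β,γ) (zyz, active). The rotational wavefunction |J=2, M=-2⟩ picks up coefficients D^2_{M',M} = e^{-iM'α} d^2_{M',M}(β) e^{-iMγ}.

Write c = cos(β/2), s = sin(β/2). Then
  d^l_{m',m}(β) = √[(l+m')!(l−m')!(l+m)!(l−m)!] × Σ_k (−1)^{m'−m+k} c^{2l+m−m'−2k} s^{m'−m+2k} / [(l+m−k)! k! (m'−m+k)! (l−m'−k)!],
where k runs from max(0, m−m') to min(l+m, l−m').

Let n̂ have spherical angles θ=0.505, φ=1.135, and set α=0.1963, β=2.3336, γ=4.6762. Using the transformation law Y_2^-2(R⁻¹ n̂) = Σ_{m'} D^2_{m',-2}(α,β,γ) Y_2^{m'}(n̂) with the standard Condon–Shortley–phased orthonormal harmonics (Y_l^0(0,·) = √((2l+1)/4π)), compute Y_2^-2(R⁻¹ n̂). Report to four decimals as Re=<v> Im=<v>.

Re=-0.2249 Im=-0.2347

Need the full column D^2_{m',-2} for m'=−2..2 at α=0.1963, β=2.3336, γ=4.6762.
cos(β/2)=0.393096, sin(β/2)=0.919497
d^2_{-2,-2}: single k=0 term ⇒ +0.023878;  D = -0.022664-0.007516i
d^2_{-1,-2}: single k=0 term ⇒ -0.111706;  D = +0.110849+0.013807i
d^2_{0,-2}: single k=0 term ⇒ +0.320018;  D = -0.319180+0.023142i
d^2_{1,-2}: single k=0 term ⇒ -0.611196;  D = +0.589268-0.162246i
d^2_{2,-2}: single k=0 term ⇒ +0.714829;  D = -0.638936+0.320531i
Y_2^{m'}(θ=0.505,φ=1.135) and Σ D·Y over m':
  (-0.0227-0.0075i)·(-0.0582-0.0692i)  (+0.1108+0.0138i)·(+0.1381-0.2965i)  (-0.3192+0.0231i)·(+0.4093+0.0000i)  (+0.5893-0.1622i)·(-0.1381-0.2965i)  (-0.6389+0.3205i)·(-0.0582+0.0692i)
Y_2^-2(R⁻¹ n̂) = -0.224924-0.234688i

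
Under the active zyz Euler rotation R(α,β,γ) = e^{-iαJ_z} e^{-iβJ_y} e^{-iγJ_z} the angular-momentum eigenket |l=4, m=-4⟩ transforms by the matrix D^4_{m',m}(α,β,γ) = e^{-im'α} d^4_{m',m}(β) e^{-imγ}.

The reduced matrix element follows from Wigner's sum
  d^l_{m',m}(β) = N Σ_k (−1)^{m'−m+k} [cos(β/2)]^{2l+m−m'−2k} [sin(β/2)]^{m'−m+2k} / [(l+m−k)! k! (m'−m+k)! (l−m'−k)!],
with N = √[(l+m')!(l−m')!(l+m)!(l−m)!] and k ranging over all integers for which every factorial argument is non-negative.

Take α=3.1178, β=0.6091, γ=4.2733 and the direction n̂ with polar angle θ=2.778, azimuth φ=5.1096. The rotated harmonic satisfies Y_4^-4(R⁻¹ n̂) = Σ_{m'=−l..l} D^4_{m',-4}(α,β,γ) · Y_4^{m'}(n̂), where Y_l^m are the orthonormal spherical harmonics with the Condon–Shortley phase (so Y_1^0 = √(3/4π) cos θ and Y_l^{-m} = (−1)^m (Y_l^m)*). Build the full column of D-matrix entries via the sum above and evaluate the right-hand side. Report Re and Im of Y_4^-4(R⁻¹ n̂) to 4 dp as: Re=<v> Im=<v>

Re=-0.0102 Im=0.0326

Need the full column D^4_{m',-4} for m'=−4..4 at α=3.1178, β=0.6091, γ=4.2733.
cos(β/2)=0.953982, sin(β/2)=0.299864
d^4_{-4,-4}: single k=0 term ⇒ +0.685996;  D = -0.190060-0.659141i
d^4_{-3,-4}: single k=0 term ⇒ -0.609888;  D = -0.154985-0.589868i
d^4_{-2,-4}: single k=0 term ⇒ +0.358648;  D = -0.082861-0.348945i
d^4_{-1,-4}: single k=0 term ⇒ -0.159429;  D = -0.033134-0.155948i
d^4_{0,-4}: single k=0 term ⇒ +0.056028;  D = -0.010337-0.055066i
d^4_{1,-4}: single k=0 term ⇒ -0.015752;  D = -0.002537-0.015546i
d^4_{2,-4}: single k=0 term ⇒ +0.003501;  D = -0.000482-0.003468i
d^4_{3,-4}: single k=0 term ⇒ -0.000588;  D = -0.000067-0.000584i
d^4_{4,-4}: single k=0 term ⇒ +0.000065;  D = -0.000006-0.000065i
Y_4^{m'}(θ=2.778,φ=5.1096) and Σ D·Y over m':
  (-0.1901-0.6591i)·(-0.0001-0.0071i)  (-0.1550-0.5899i)·(+0.0489+0.0195i)  (-0.0829-0.3489i)·(-0.1516+0.1544i)  (-0.0331-0.1559i)·(-0.1895-0.4516i)  (-0.0103-0.0551i)·(+0.3703+0.0000i)  (-0.0025-0.0155i)·(+0.1895-0.4516i)  (-0.0005-0.0035i)·(-0.1516-0.1544i)  (-0.0001-0.0006i)·(-0.0489+0.0195i)  (-0.0000-0.0001i)·(-0.0001+0.0071i)
Y_4^-4(R⁻¹ n̂) = -0.010223+0.032641i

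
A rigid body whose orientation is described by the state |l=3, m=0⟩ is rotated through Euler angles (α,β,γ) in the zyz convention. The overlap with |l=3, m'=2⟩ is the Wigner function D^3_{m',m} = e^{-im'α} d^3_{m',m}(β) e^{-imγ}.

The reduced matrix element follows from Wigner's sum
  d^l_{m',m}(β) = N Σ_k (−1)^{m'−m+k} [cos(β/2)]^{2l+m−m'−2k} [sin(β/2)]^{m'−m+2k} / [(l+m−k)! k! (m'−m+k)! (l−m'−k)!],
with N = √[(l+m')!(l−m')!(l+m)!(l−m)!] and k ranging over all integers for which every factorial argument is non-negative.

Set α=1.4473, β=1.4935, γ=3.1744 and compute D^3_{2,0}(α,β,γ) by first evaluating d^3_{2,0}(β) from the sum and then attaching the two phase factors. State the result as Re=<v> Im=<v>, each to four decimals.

Re=-0.1019 Im=-0.0257

First d^3_{2,0}(β=1.4935), then the phase factors e^{-i(2)α} and e^{-i(0)γ}:
With c≡cos(β/2)=0.733900 and s≡sin(β/2)=0.679257, N=[120·1·6·6]^{1/2}=65.726707
k∈{0,1} keeps every argument non-negative
  k=0: (−1)^2·65.7267/(12)·0.7339^4·0.6793^2 = +0.733124
  k=1: (−1)^3·65.7267/(12)·0.7339^2·0.6793^4 = -0.628017
d^3_{2,0}(1.4935) = +0.733124 -0.628017 = +0.105106
D = (-0.969652-0.244489i)·(+0.105106)·(+1.000000+0.000000i) = -0.101917-0.025697i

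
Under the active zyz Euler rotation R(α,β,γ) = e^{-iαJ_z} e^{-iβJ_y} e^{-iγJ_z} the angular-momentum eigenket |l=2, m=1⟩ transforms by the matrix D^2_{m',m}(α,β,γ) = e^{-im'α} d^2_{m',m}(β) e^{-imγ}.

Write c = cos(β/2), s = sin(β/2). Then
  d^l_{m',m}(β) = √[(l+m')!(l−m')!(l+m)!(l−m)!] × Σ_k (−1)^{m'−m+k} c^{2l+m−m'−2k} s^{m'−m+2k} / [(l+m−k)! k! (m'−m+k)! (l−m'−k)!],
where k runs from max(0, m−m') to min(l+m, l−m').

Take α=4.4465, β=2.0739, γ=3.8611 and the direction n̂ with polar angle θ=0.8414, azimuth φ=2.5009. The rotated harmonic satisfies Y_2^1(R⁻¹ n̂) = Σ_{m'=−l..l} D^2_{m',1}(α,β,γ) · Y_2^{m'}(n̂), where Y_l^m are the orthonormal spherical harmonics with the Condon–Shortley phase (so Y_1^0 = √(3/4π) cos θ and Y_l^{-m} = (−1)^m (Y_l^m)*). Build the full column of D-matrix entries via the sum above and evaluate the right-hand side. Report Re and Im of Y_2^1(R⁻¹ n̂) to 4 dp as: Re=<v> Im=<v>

Need the full column D^2_{m',1} for m'=−2..2 at α=4.4465, β=2.0739, γ=3.8611.
cos(β/2)=0.508848, sin(β/2)=0.860856
d^2_{-2,1}: single k=3 term ⇒ +0.649247;  D = +0.203930-0.616388i
d^2_{-1,1}: k∈[2..3] ⇒ +0.575651 -0.549190 = +0.026461;  D = +0.022055+0.014620i
d^2_{0,1}: k∈[1..2] ⇒ +0.277825 -0.795162 = -0.517337;  D = +0.389105-0.340933i
d^2_{1,1}: k∈[0..1] ⇒ +0.067043 -0.575651 = -0.508608;  D = +0.222883+0.457171i
d^2_{2,1}: single k=0 term ⇒ -0.226843;  D = -0.222858+0.042335i
Y_2^{m'}(θ=0.8414,φ=2.5009) and Σ D·Y over m':
  (+0.2039-0.6164i)·(+0.0613+0.2058i)  (+0.0221+0.0146i)·(-0.3077-0.2294i)  (+0.3891-0.3409i)·(+0.1048+0.0000i)  (+0.2229+0.4572i)·(+0.3077-0.2294i)  (-0.2229+0.0423i)·(+0.0613-0.2058i)
Y_2^1(R⁻¹ n̂) = +0.345240+0.096901i

Re=0.3452 Im=0.0969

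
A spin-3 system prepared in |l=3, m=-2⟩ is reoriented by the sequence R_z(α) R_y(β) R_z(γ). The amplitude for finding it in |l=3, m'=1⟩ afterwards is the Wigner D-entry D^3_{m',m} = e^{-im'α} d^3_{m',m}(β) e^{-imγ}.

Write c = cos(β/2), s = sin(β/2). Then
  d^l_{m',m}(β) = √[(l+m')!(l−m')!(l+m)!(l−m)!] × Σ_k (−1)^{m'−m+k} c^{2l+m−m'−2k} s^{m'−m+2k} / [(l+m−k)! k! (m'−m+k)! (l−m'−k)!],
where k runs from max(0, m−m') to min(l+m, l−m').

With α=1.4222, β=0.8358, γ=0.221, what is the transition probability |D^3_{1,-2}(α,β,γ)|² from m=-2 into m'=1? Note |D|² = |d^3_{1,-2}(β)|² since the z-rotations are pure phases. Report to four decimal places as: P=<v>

Split into d^3_{1,-2}(β=0.8358) × two z-phases.
With c≡cos(β/2)=0.913943 and s≡sin(β/2)=0.405842, N=[24·2·1·120]^{1/2}=75.894664
k∈{0,1} keeps every argument non-negative
  k=0: (−1)^3·75.8947/(12)·0.9139^3·0.4058^3 = -0.322744
  k=1: (−1)^4·75.8947/(24)·0.9139^1·0.4058^5 = +0.031820
d^3_{1,-2}(0.8358) = -0.322744 +0.031820 = -0.290924
|D^3_{1,-2}|² = |d^3_{1,-2}(β)|² = (-0.290924)² = 0.084637 (the z-rotation phases have unit modulus)

P=0.0846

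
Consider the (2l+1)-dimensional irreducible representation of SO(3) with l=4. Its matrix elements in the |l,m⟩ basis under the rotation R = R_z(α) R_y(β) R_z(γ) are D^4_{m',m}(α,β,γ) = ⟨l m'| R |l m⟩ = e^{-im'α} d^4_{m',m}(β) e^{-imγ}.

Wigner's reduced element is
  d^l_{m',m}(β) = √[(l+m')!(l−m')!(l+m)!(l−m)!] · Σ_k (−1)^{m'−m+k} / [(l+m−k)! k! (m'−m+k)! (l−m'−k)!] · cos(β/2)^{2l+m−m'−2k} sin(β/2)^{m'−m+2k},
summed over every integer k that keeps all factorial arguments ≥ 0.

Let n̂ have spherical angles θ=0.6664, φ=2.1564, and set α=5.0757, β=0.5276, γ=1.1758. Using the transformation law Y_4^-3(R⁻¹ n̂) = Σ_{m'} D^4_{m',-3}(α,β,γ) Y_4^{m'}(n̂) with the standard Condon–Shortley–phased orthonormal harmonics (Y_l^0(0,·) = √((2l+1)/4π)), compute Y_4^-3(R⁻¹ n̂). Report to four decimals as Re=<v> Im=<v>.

Need the full column D^4_{m',-3} for m'=−4..4 at α=5.0757, β=0.5276, γ=1.1758.
cos(β/2)=0.965406, sin(β/2)=0.260751
d^4_{-4,-3}: single k=1 term ⇒ +0.576423;  D = +0.152780-0.555807i
d^4_{-3,-3}: k∈[0..1] ⇒ +0.754537 -0.385310 = +0.369227;  D = +0.367560-0.035044i
d^4_{-2,-3}: k∈[0..1] ⇒ -0.762536 +0.166883 = -0.595652;  D = -0.263567-0.534167i
d^4_{-1,-3}: k∈[0..1] ⇒ +0.436900 -0.053121 = +0.383780;  D = -0.261351+0.281038i
d^4_{0,-3}: k∈[0..1] ⇒ -0.175911 +0.012833 = -0.163078;  D = +0.151091+0.061367i
d^4_{1,-3}: k∈[0..1] ⇒ +0.053121 -0.002325 = +0.050795;  D = +0.001143-0.050783i
d^4_{2,-3}: k∈[0..1] ⇒ -0.012174 +0.000296 = -0.011878;  D = -0.011195+0.003970i
d^4_{3,-3}: k∈[0..1] ⇒ +0.002051 -0.000021 = +0.002029;  D = +0.001314+0.001547i
d^4_{4,-3}: single k=0 term ⇒ -0.000224;  D = +0.000108-0.000196i
Y_4^{m'}(θ=0.6664,φ=2.1564) and Σ D·Y over m':
  (+0.1528-0.5558i)·(-0.0451-0.0463i)  (+0.3676-0.0350i)·(+0.2284-0.0430i)  (-0.2636-0.5342i)·(-0.1654+0.3916i)  (-0.2614+0.2810i)·(-0.1684-0.2539i)  (+0.1511+0.0614i)·(-0.2300+0.0000i)  (+0.0011-0.0508i)·(+0.1684-0.2539i)  (-0.0112+0.0040i)·(-0.1654-0.3916i)  (+0.0013+0.0015i)·(-0.2284-0.0430i)  (+0.0001-0.0002i)·(-0.0451+0.0463i)
Y_4^-3(R⁻¹ n̂) = +0.373632-0.021301i

Re=0.3736 Im=-0.0213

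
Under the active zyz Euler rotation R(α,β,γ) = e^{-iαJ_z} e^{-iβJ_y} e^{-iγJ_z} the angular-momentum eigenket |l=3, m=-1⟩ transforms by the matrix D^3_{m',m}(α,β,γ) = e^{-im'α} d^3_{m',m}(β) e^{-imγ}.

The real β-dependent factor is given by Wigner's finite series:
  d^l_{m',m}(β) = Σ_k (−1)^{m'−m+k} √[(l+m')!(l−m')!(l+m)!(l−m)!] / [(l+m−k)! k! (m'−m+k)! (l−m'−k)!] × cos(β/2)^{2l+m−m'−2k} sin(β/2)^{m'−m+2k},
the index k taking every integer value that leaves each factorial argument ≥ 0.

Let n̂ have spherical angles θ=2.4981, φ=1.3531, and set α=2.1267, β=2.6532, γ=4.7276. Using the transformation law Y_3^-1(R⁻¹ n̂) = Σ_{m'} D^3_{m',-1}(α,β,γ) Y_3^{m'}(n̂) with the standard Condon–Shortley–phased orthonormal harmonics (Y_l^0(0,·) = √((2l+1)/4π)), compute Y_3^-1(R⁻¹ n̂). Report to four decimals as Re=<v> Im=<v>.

Re=0.4228 Im=0.0101

Need the full column D^3_{m',-1} for m'=−3..3 at α=2.1267, β=2.6532, γ=4.7276.
cos(β/2)=0.241777, sin(β/2)=0.970332
d^3_{-3,-1}: single k=2 term ⇒ +0.012461;  D = +0.001394-0.012382i
d^3_{-2,-1}: k∈[1..2] ⇒ +0.002535 -0.081665 = -0.079129;  D = +0.071465-0.033975i
d^3_{-1,-1}: k∈[0..2] ⇒ +0.000200 -0.025739 +0.310929 = +0.285390;  D = +0.240098+0.154273i
d^3_{0,-1}: k∈[0..2] ⇒ -0.002777 +0.134189 -0.720454 = -0.589043;  D = -0.008960+0.588975i
d^3_{1,-1}: k∈[0..2] ⇒ +0.019304 -0.414572 +0.834684 = +0.439416;  D = -0.376734+0.226181i
d^3_{2,-1}: k∈[0..1] ⇒ -0.081665 +0.657682 = +0.576017;  D = +0.512459+0.263025i
d^3_{3,-1}: single k=0 term ⇒ +0.200704;  D = -0.016380-0.200034i
Y_3^{m'}(θ=2.4981,φ=1.3531) and Σ D·Y over m':
  (+0.0014-0.0124i)·(-0.0548+0.0716i)  (+0.0715-0.0340i)·(+0.2669+0.1241i)  (+0.2401+0.1543i)·(+0.0921-0.4165i)  (-0.0090+0.5890i)·(-0.0597+0.0000i)  (-0.3767+0.2262i)·(-0.0921-0.4165i)  (+0.5125+0.2630i)·(+0.2669-0.1241i)  (-0.0164-0.2000i)·(+0.0548+0.0716i)
Y_3^-1(R⁻¹ n̂) = +0.422769+0.010148i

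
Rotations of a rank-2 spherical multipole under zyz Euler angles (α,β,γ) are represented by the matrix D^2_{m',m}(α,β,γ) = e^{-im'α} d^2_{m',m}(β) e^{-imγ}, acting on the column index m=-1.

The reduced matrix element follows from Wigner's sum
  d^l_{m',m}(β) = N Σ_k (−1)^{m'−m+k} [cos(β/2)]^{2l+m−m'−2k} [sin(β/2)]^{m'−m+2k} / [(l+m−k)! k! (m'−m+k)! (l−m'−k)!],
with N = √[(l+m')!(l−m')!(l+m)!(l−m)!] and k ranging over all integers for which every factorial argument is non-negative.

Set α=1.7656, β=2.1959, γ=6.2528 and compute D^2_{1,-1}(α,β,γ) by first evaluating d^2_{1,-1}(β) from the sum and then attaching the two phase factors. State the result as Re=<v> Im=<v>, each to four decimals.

Re=0.0302 Im=0.1316

D^2_{1,-1}(1.7656,2.1959,6.2528) = e^{-i·1·1.7656}·d^2_{1,-1}(2.1959)·e^{-i·-1·6.2528}. Compute d first:
Half-angle: c=0.455422, s=0.890276. N=√(6·1·1·6)=6.000000
k: max(0,(-1)−(1))=0 … min(2+(-1),2−(1))=1
  k=0: (−1)^2·6.0000/(2)·0.4554^2·0.8903^2 = +0.493172
  k=1: (−1)^3·6.0000/(6)·0.4554^0·0.8903^4 = -0.628200
d^2_{1,-1}(2.1959) = +0.493172 -0.628200 = -0.135028
Phases: e^{-i·(1)·1.7656}=-0.193574-0.981086i, e^{-i·(-1)·6.2528}=+0.999538-0.030381i ⇒ D=+0.030150+0.131619i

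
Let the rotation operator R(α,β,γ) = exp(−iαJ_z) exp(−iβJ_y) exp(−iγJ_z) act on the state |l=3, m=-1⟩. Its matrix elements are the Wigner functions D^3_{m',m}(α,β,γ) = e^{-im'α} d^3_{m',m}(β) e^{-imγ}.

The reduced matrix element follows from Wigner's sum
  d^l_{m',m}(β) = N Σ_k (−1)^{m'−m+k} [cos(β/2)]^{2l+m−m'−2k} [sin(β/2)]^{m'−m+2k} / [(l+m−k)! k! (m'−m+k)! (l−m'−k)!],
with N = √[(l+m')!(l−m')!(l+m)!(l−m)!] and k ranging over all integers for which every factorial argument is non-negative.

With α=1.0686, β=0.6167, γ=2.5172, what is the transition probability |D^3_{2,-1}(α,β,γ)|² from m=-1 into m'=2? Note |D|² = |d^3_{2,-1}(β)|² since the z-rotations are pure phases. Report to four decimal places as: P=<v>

First d^3_{2,-1}(β=0.6167), then the phase factors e^{-i(2)α} and e^{-i(-1)γ}:
c=cos(0.6167/2)=0.952836, s=sin(0.6167/2)=0.303487; N=√[120·1·2·24]=75.894664
k: max(0,(-1)−(2))=0 … min(3+(-1),3−(2))=1
  k=0: (−1)^3·75.8947/(12)·0.9528^3·0.3035^3 = -0.152934
  k=1: (−1)^4·75.8947/(24)·0.9528^1·0.3035^5 = +0.007757
d^3_{2,-1}(0.6167) = -0.152934 +0.007757 = -0.145176
|D^3_{2,-1}|² = |d^3_{2,-1}(β)|² = (-0.145176)² = 0.021076 (the z-rotation phases have unit modulus)

P=0.0211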